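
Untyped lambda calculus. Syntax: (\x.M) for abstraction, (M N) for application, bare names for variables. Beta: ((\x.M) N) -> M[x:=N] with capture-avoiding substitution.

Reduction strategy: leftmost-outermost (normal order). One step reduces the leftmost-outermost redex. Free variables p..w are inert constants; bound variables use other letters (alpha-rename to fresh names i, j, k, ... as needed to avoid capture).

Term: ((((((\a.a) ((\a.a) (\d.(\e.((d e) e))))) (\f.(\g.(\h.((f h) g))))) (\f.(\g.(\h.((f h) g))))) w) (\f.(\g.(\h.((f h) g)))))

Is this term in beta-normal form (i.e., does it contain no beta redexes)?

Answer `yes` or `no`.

Answer: no

Derivation:
Term: ((((((\a.a) ((\a.a) (\d.(\e.((d e) e))))) (\f.(\g.(\h.((f h) g))))) (\f.(\g.(\h.((f h) g))))) w) (\f.(\g.(\h.((f h) g)))))
Found 2 beta redex(es).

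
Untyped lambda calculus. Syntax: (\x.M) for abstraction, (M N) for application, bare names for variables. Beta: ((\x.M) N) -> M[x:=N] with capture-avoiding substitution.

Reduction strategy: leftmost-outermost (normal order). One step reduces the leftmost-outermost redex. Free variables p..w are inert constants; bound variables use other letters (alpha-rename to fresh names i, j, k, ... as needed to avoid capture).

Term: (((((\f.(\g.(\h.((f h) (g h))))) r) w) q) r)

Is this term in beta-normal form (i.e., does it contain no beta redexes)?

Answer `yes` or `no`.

Answer: no

Derivation:
Term: (((((\f.(\g.(\h.((f h) (g h))))) r) w) q) r)
Found 1 beta redex(es).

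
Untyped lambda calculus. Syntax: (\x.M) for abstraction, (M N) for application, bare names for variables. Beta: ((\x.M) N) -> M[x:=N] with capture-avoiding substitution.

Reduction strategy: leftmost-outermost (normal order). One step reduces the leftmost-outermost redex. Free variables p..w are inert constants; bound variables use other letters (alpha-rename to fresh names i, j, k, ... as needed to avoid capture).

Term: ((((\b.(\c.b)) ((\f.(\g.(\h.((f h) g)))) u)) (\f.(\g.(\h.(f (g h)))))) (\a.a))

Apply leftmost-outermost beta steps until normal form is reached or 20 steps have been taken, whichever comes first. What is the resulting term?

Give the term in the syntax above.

Step 0: ((((\b.(\c.b)) ((\f.(\g.(\h.((f h) g)))) u)) (\f.(\g.(\h.(f (g h)))))) (\a.a))
Step 1: (((\c.((\f.(\g.(\h.((f h) g)))) u)) (\f.(\g.(\h.(f (g h)))))) (\a.a))
Step 2: (((\f.(\g.(\h.((f h) g)))) u) (\a.a))
Step 3: ((\g.(\h.((u h) g))) (\a.a))
Step 4: (\h.((u h) (\a.a)))

Answer: (\h.((u h) (\a.a)))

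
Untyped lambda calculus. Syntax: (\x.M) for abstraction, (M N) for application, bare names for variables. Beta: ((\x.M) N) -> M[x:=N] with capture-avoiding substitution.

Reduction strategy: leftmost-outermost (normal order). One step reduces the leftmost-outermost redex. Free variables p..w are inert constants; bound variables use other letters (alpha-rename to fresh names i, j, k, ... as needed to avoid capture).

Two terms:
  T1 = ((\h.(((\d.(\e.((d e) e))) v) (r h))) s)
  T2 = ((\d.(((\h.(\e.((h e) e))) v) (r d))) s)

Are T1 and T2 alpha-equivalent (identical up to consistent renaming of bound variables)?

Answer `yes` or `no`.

Answer: yes

Derivation:
Term 1: ((\h.(((\d.(\e.((d e) e))) v) (r h))) s)
Term 2: ((\d.(((\h.(\e.((h e) e))) v) (r d))) s)
Alpha-equivalence: compare structure up to binder renaming.
Result: True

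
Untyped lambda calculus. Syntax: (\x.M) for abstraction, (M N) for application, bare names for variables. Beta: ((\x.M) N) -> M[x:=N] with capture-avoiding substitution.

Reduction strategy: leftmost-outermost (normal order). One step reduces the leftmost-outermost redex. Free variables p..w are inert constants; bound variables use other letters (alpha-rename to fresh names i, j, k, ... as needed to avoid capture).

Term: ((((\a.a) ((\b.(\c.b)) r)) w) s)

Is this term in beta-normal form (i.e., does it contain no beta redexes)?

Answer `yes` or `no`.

Answer: no

Derivation:
Term: ((((\a.a) ((\b.(\c.b)) r)) w) s)
Found 2 beta redex(es).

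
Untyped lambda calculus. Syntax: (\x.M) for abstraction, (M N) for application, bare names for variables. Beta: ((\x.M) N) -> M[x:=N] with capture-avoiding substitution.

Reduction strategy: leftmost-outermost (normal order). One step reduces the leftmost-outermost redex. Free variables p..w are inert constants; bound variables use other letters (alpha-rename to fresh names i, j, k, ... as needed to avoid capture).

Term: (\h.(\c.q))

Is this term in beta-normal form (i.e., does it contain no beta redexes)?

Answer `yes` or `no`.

Term: (\h.(\c.q))
No beta redexes found.

Answer: yes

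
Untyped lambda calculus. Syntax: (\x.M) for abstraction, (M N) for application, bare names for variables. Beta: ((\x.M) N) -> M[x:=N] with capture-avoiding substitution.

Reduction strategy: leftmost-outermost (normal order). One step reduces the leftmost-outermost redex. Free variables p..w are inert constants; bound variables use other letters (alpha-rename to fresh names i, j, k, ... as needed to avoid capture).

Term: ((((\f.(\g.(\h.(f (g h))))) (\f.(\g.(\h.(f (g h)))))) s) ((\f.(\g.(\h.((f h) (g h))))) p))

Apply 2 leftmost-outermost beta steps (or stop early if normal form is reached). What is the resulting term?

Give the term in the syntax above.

Step 0: ((((\f.(\g.(\h.(f (g h))))) (\f.(\g.(\h.(f (g h)))))) s) ((\f.(\g.(\h.((f h) (g h))))) p))
Step 1: (((\g.(\h.((\f.(\g.(\h.(f (g h))))) (g h)))) s) ((\f.(\g.(\h.((f h) (g h))))) p))
Step 2: ((\h.((\f.(\g.(\h.(f (g h))))) (s h))) ((\f.(\g.(\h.((f h) (g h))))) p))

Answer: ((\h.((\f.(\g.(\h.(f (g h))))) (s h))) ((\f.(\g.(\h.((f h) (g h))))) p))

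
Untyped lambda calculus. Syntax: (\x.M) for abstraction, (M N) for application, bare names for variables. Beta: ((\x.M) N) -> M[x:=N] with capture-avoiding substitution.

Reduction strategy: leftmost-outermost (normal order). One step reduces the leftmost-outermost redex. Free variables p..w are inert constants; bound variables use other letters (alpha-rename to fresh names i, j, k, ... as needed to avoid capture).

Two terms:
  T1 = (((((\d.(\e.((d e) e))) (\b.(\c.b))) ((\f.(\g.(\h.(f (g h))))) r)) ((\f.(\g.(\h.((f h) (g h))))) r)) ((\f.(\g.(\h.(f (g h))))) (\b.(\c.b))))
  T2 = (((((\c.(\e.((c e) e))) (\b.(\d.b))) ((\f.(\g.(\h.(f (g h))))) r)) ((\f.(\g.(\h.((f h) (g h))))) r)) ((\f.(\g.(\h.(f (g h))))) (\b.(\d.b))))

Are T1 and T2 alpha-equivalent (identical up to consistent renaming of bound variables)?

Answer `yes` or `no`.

Term 1: (((((\d.(\e.((d e) e))) (\b.(\c.b))) ((\f.(\g.(\h.(f (g h))))) r)) ((\f.(\g.(\h.((f h) (g h))))) r)) ((\f.(\g.(\h.(f (g h))))) (\b.(\c.b))))
Term 2: (((((\c.(\e.((c e) e))) (\b.(\d.b))) ((\f.(\g.(\h.(f (g h))))) r)) ((\f.(\g.(\h.((f h) (g h))))) r)) ((\f.(\g.(\h.(f (g h))))) (\b.(\d.b))))
Alpha-equivalence: compare structure up to binder renaming.
Result: True

Answer: yes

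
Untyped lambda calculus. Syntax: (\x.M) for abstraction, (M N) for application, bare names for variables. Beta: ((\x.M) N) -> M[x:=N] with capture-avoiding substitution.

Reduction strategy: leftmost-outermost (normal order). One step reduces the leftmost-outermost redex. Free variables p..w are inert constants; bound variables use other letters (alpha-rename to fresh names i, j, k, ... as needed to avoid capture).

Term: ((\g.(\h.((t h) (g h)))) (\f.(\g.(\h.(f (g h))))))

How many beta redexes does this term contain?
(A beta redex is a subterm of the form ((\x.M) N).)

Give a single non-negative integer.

Answer: 1

Derivation:
Term: ((\g.(\h.((t h) (g h)))) (\f.(\g.(\h.(f (g h))))))
  Redex: ((\g.(\h.((t h) (g h)))) (\f.(\g.(\h.(f (g h))))))
Total redexes: 1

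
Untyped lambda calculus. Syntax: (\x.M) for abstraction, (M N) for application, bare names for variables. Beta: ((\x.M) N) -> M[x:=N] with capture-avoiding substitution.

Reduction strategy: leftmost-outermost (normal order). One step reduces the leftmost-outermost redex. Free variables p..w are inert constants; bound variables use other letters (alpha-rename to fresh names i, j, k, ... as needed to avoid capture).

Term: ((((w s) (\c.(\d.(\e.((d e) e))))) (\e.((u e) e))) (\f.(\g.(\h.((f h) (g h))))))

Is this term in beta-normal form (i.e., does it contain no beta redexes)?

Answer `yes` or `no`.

Answer: yes

Derivation:
Term: ((((w s) (\c.(\d.(\e.((d e) e))))) (\e.((u e) e))) (\f.(\g.(\h.((f h) (g h))))))
No beta redexes found.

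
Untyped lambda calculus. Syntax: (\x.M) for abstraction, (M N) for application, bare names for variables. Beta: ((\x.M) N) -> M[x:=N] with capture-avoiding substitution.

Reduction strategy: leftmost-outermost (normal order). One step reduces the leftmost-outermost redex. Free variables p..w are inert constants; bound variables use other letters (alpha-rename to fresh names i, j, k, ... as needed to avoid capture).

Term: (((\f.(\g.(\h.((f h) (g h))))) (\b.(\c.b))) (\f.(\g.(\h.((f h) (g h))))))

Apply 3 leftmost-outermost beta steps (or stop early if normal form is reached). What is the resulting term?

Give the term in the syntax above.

Step 0: (((\f.(\g.(\h.((f h) (g h))))) (\b.(\c.b))) (\f.(\g.(\h.((f h) (g h))))))
Step 1: ((\g.(\h.(((\b.(\c.b)) h) (g h)))) (\f.(\g.(\h.((f h) (g h))))))
Step 2: (\h.(((\b.(\c.b)) h) ((\f.(\g.(\h.((f h) (g h))))) h)))
Step 3: (\h.((\c.h) ((\f.(\g.(\h.((f h) (g h))))) h)))

Answer: (\h.((\c.h) ((\f.(\g.(\h.((f h) (g h))))) h)))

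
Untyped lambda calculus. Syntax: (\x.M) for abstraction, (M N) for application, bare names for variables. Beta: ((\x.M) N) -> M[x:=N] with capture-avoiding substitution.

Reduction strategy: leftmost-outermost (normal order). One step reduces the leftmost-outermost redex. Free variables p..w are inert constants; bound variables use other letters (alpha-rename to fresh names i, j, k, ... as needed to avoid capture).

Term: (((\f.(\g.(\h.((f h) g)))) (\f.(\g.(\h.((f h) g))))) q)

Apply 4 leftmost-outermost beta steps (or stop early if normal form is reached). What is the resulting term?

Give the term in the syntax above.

Step 0: (((\f.(\g.(\h.((f h) g)))) (\f.(\g.(\h.((f h) g))))) q)
Step 1: ((\g.(\h.(((\f.(\g.(\h.((f h) g)))) h) g))) q)
Step 2: (\h.(((\f.(\g.(\h.((f h) g)))) h) q))
Step 3: (\h.((\g.(\i.((h i) g))) q))
Step 4: (\h.(\i.((h i) q)))

Answer: (\h.(\i.((h i) q)))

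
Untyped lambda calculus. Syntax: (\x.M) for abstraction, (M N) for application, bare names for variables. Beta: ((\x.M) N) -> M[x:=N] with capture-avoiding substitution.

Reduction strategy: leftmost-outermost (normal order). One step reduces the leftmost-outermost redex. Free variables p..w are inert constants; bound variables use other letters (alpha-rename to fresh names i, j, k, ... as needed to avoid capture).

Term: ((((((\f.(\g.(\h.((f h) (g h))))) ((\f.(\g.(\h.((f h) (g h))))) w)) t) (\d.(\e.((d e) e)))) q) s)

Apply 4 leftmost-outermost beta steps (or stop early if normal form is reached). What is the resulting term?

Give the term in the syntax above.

Step 0: ((((((\f.(\g.(\h.((f h) (g h))))) ((\f.(\g.(\h.((f h) (g h))))) w)) t) (\d.(\e.((d e) e)))) q) s)
Step 1: (((((\g.(\h.((((\f.(\g.(\h.((f h) (g h))))) w) h) (g h)))) t) (\d.(\e.((d e) e)))) q) s)
Step 2: ((((\h.((((\f.(\g.(\h.((f h) (g h))))) w) h) (t h))) (\d.(\e.((d e) e)))) q) s)
Step 3: ((((((\f.(\g.(\h.((f h) (g h))))) w) (\d.(\e.((d e) e)))) (t (\d.(\e.((d e) e))))) q) s)
Step 4: (((((\g.(\h.((w h) (g h)))) (\d.(\e.((d e) e)))) (t (\d.(\e.((d e) e))))) q) s)

Answer: (((((\g.(\h.((w h) (g h)))) (\d.(\e.((d e) e)))) (t (\d.(\e.((d e) e))))) q) s)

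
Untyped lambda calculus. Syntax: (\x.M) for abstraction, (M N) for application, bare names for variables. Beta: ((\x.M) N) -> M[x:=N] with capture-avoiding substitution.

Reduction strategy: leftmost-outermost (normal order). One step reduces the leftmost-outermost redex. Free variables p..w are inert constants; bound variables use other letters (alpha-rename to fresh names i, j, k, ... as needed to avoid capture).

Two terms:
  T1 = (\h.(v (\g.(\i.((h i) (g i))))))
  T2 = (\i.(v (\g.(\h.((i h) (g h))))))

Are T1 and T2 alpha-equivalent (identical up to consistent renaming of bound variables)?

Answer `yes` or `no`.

Term 1: (\h.(v (\g.(\i.((h i) (g i))))))
Term 2: (\i.(v (\g.(\h.((i h) (g h))))))
Alpha-equivalence: compare structure up to binder renaming.
Result: True

Answer: yes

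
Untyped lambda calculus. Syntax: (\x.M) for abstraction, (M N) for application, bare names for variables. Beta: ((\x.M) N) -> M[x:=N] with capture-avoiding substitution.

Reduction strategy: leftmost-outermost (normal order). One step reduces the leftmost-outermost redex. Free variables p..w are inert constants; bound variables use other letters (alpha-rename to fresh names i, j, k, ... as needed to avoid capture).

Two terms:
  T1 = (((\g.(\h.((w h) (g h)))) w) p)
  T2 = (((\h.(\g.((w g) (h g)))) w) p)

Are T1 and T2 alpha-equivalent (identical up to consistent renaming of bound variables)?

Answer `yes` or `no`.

Term 1: (((\g.(\h.((w h) (g h)))) w) p)
Term 2: (((\h.(\g.((w g) (h g)))) w) p)
Alpha-equivalence: compare structure up to binder renaming.
Result: True

Answer: yes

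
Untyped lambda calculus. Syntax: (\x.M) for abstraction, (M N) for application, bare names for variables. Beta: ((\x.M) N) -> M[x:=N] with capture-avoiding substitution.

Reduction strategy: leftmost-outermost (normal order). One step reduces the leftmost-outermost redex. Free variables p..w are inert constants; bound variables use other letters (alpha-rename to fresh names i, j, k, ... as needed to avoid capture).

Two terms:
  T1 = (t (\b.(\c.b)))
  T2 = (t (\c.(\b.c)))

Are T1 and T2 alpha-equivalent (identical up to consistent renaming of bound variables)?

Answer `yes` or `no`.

Answer: yes

Derivation:
Term 1: (t (\b.(\c.b)))
Term 2: (t (\c.(\b.c)))
Alpha-equivalence: compare structure up to binder renaming.
Result: True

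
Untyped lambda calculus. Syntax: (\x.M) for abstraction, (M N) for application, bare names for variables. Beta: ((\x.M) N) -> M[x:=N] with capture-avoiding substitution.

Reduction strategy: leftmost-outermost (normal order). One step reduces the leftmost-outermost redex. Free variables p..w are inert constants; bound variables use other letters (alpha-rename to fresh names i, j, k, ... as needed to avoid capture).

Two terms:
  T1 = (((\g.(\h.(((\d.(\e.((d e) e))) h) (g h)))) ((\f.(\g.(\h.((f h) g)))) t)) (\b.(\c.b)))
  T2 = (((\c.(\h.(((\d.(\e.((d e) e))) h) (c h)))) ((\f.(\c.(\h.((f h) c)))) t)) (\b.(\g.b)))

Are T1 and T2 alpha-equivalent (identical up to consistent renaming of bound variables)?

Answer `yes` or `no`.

Answer: yes

Derivation:
Term 1: (((\g.(\h.(((\d.(\e.((d e) e))) h) (g h)))) ((\f.(\g.(\h.((f h) g)))) t)) (\b.(\c.b)))
Term 2: (((\c.(\h.(((\d.(\e.((d e) e))) h) (c h)))) ((\f.(\c.(\h.((f h) c)))) t)) (\b.(\g.b)))
Alpha-equivalence: compare structure up to binder renaming.
Result: True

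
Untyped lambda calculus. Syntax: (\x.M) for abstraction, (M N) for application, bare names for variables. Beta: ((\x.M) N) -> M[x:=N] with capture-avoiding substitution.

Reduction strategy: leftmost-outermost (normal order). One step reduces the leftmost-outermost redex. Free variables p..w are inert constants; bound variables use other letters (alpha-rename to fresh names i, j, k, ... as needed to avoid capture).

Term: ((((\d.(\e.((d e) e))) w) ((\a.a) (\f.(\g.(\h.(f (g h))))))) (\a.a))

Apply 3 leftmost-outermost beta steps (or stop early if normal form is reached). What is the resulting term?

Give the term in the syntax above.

Step 0: ((((\d.(\e.((d e) e))) w) ((\a.a) (\f.(\g.(\h.(f (g h))))))) (\a.a))
Step 1: (((\e.((w e) e)) ((\a.a) (\f.(\g.(\h.(f (g h))))))) (\a.a))
Step 2: (((w ((\a.a) (\f.(\g.(\h.(f (g h))))))) ((\a.a) (\f.(\g.(\h.(f (g h))))))) (\a.a))
Step 3: (((w (\f.(\g.(\h.(f (g h)))))) ((\a.a) (\f.(\g.(\h.(f (g h))))))) (\a.a))

Answer: (((w (\f.(\g.(\h.(f (g h)))))) ((\a.a) (\f.(\g.(\h.(f (g h))))))) (\a.a))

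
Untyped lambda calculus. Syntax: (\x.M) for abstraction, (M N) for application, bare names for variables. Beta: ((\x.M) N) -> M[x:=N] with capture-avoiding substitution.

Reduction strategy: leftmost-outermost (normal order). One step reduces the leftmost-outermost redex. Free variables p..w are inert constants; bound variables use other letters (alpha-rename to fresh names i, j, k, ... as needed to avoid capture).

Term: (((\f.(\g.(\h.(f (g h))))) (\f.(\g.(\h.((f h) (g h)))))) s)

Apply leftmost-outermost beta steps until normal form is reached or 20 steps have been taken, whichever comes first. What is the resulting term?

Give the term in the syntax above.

Answer: (\h.(\g.(\i.(((s h) i) (g i)))))

Derivation:
Step 0: (((\f.(\g.(\h.(f (g h))))) (\f.(\g.(\h.((f h) (g h)))))) s)
Step 1: ((\g.(\h.((\f.(\g.(\h.((f h) (g h))))) (g h)))) s)
Step 2: (\h.((\f.(\g.(\h.((f h) (g h))))) (s h)))
Step 3: (\h.(\g.(\i.(((s h) i) (g i)))))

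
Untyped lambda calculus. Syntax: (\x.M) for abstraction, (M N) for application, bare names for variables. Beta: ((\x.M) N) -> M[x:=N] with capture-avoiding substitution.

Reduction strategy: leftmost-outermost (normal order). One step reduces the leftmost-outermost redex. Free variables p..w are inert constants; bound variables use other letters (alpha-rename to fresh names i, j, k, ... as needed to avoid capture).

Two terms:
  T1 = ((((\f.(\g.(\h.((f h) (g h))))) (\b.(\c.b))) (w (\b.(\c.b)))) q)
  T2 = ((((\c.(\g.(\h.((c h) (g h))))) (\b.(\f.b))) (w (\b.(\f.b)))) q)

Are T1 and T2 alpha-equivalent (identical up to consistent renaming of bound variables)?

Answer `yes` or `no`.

Answer: yes

Derivation:
Term 1: ((((\f.(\g.(\h.((f h) (g h))))) (\b.(\c.b))) (w (\b.(\c.b)))) q)
Term 2: ((((\c.(\g.(\h.((c h) (g h))))) (\b.(\f.b))) (w (\b.(\f.b)))) q)
Alpha-equivalence: compare structure up to binder renaming.
Result: True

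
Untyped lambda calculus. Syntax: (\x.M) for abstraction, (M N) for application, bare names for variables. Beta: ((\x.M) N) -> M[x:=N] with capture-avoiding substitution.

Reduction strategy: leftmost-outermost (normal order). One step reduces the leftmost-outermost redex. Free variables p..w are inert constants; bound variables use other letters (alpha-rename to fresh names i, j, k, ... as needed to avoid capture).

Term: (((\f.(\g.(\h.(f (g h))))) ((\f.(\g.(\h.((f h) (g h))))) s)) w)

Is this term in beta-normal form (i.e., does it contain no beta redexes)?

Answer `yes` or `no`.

Answer: no

Derivation:
Term: (((\f.(\g.(\h.(f (g h))))) ((\f.(\g.(\h.((f h) (g h))))) s)) w)
Found 2 beta redex(es).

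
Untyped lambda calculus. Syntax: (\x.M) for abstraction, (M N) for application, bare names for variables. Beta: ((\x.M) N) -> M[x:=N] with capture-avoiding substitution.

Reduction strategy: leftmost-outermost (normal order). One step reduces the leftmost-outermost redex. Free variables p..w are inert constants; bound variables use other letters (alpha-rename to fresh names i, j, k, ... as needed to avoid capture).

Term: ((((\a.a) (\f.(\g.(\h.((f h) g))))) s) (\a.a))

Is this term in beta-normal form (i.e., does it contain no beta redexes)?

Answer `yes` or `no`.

Term: ((((\a.a) (\f.(\g.(\h.((f h) g))))) s) (\a.a))
Found 1 beta redex(es).

Answer: no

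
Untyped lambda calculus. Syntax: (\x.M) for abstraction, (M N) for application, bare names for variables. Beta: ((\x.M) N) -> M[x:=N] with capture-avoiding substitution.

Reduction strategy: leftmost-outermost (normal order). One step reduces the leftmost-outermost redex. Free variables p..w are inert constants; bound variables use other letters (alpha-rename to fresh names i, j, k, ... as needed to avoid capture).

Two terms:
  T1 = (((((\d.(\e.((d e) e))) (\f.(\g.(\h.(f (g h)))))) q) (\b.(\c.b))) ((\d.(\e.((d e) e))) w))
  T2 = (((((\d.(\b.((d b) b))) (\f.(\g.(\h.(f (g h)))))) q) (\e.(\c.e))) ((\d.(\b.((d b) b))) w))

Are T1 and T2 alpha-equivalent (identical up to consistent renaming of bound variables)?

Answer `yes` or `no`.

Term 1: (((((\d.(\e.((d e) e))) (\f.(\g.(\h.(f (g h)))))) q) (\b.(\c.b))) ((\d.(\e.((d e) e))) w))
Term 2: (((((\d.(\b.((d b) b))) (\f.(\g.(\h.(f (g h)))))) q) (\e.(\c.e))) ((\d.(\b.((d b) b))) w))
Alpha-equivalence: compare structure up to binder renaming.
Result: True

Answer: yes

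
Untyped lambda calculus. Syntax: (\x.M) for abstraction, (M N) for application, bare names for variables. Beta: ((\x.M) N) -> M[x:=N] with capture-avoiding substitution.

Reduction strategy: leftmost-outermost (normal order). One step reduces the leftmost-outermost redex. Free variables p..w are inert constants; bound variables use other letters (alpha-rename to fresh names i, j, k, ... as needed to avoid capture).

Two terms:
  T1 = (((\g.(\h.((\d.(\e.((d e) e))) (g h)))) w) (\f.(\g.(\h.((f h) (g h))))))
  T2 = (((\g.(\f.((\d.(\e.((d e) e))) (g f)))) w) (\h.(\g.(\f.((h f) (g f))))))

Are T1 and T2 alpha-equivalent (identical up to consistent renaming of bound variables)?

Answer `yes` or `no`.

Term 1: (((\g.(\h.((\d.(\e.((d e) e))) (g h)))) w) (\f.(\g.(\h.((f h) (g h))))))
Term 2: (((\g.(\f.((\d.(\e.((d e) e))) (g f)))) w) (\h.(\g.(\f.((h f) (g f))))))
Alpha-equivalence: compare structure up to binder renaming.
Result: True

Answer: yes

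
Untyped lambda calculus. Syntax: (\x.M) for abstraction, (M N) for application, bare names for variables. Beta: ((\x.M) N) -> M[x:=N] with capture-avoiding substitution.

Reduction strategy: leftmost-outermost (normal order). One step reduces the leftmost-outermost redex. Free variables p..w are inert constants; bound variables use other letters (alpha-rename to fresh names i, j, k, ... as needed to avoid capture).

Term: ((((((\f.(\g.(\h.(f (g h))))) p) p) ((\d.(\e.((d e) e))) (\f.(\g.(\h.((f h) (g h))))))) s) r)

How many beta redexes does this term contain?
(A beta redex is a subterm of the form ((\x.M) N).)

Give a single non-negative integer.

Answer: 2

Derivation:
Term: ((((((\f.(\g.(\h.(f (g h))))) p) p) ((\d.(\e.((d e) e))) (\f.(\g.(\h.((f h) (g h))))))) s) r)
  Redex: ((\f.(\g.(\h.(f (g h))))) p)
  Redex: ((\d.(\e.((d e) e))) (\f.(\g.(\h.((f h) (g h))))))
Total redexes: 2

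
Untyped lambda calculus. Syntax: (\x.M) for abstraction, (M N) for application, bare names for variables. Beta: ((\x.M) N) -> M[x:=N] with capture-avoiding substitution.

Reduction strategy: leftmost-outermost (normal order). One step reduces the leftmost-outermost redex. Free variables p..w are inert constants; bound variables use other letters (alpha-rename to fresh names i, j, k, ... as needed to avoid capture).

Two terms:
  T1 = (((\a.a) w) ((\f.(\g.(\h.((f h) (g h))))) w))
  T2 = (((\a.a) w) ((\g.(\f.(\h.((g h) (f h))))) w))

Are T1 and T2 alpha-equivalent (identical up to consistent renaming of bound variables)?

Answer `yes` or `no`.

Term 1: (((\a.a) w) ((\f.(\g.(\h.((f h) (g h))))) w))
Term 2: (((\a.a) w) ((\g.(\f.(\h.((g h) (f h))))) w))
Alpha-equivalence: compare structure up to binder renaming.
Result: True

Answer: yes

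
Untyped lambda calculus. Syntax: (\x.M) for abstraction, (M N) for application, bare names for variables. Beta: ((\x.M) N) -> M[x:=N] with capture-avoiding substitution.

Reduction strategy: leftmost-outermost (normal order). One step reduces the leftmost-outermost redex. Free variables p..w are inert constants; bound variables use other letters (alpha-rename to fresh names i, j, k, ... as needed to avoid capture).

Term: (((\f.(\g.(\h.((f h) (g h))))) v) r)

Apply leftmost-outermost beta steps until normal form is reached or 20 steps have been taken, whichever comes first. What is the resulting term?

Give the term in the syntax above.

Step 0: (((\f.(\g.(\h.((f h) (g h))))) v) r)
Step 1: ((\g.(\h.((v h) (g h)))) r)
Step 2: (\h.((v h) (r h)))

Answer: (\h.((v h) (r h)))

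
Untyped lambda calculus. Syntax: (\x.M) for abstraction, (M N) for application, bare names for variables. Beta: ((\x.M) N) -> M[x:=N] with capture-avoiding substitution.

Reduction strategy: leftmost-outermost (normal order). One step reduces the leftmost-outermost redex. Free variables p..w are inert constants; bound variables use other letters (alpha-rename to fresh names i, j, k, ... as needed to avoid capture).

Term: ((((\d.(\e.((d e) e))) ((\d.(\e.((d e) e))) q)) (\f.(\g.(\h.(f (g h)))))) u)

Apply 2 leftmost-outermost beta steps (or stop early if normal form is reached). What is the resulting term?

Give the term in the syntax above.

Answer: (((((\d.(\e.((d e) e))) q) (\f.(\g.(\h.(f (g h)))))) (\f.(\g.(\h.(f (g h)))))) u)

Derivation:
Step 0: ((((\d.(\e.((d e) e))) ((\d.(\e.((d e) e))) q)) (\f.(\g.(\h.(f (g h)))))) u)
Step 1: (((\e.((((\d.(\e.((d e) e))) q) e) e)) (\f.(\g.(\h.(f (g h)))))) u)
Step 2: (((((\d.(\e.((d e) e))) q) (\f.(\g.(\h.(f (g h)))))) (\f.(\g.(\h.(f (g h)))))) u)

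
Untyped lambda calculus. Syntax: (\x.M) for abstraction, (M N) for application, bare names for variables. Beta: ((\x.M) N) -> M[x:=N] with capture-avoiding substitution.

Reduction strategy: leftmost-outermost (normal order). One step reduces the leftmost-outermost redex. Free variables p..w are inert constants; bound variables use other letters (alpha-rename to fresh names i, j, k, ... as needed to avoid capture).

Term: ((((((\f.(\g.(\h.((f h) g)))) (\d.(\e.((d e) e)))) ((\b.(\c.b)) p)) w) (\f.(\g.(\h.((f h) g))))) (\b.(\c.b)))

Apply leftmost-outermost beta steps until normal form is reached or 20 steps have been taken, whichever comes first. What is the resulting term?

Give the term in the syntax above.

Step 0: ((((((\f.(\g.(\h.((f h) g)))) (\d.(\e.((d e) e)))) ((\b.(\c.b)) p)) w) (\f.(\g.(\h.((f h) g))))) (\b.(\c.b)))
Step 1: (((((\g.(\h.(((\d.(\e.((d e) e))) h) g))) ((\b.(\c.b)) p)) w) (\f.(\g.(\h.((f h) g))))) (\b.(\c.b)))
Step 2: ((((\h.(((\d.(\e.((d e) e))) h) ((\b.(\c.b)) p))) w) (\f.(\g.(\h.((f h) g))))) (\b.(\c.b)))
Step 3: (((((\d.(\e.((d e) e))) w) ((\b.(\c.b)) p)) (\f.(\g.(\h.((f h) g))))) (\b.(\c.b)))
Step 4: ((((\e.((w e) e)) ((\b.(\c.b)) p)) (\f.(\g.(\h.((f h) g))))) (\b.(\c.b)))
Step 5: ((((w ((\b.(\c.b)) p)) ((\b.(\c.b)) p)) (\f.(\g.(\h.((f h) g))))) (\b.(\c.b)))
Step 6: ((((w (\c.p)) ((\b.(\c.b)) p)) (\f.(\g.(\h.((f h) g))))) (\b.(\c.b)))
Step 7: ((((w (\c.p)) (\c.p)) (\f.(\g.(\h.((f h) g))))) (\b.(\c.b)))

Answer: ((((w (\c.p)) (\c.p)) (\f.(\g.(\h.((f h) g))))) (\b.(\c.b)))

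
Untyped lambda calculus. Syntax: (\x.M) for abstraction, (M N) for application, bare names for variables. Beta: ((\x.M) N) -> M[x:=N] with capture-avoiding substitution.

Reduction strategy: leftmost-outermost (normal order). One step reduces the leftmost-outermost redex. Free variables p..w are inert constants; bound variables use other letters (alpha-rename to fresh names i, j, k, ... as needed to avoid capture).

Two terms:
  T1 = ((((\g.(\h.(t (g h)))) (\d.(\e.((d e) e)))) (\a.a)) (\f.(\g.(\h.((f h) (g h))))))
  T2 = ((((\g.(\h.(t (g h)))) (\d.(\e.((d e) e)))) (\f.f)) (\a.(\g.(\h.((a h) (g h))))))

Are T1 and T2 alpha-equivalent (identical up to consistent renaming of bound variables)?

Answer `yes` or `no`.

Answer: yes

Derivation:
Term 1: ((((\g.(\h.(t (g h)))) (\d.(\e.((d e) e)))) (\a.a)) (\f.(\g.(\h.((f h) (g h))))))
Term 2: ((((\g.(\h.(t (g h)))) (\d.(\e.((d e) e)))) (\f.f)) (\a.(\g.(\h.((a h) (g h))))))
Alpha-equivalence: compare structure up to binder renaming.
Result: True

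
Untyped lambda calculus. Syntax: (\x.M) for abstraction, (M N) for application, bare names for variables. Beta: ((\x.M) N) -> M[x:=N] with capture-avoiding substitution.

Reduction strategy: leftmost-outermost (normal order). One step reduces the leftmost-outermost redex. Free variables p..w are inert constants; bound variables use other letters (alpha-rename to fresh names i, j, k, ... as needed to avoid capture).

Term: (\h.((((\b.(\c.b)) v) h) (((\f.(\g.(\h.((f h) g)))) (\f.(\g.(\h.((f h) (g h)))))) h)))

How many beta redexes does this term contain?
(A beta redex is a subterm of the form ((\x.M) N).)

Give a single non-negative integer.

Term: (\h.((((\b.(\c.b)) v) h) (((\f.(\g.(\h.((f h) g)))) (\f.(\g.(\h.((f h) (g h)))))) h)))
  Redex: ((\b.(\c.b)) v)
  Redex: ((\f.(\g.(\h.((f h) g)))) (\f.(\g.(\h.((f h) (g h))))))
Total redexes: 2

Answer: 2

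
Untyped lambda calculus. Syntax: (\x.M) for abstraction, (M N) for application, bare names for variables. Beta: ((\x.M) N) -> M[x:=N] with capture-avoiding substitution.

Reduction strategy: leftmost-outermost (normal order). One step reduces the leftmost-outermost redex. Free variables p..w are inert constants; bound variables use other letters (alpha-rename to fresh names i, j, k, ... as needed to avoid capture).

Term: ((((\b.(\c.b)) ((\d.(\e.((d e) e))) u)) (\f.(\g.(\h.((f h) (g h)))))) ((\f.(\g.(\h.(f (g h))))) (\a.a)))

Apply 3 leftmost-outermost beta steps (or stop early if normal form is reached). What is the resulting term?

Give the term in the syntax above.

Step 0: ((((\b.(\c.b)) ((\d.(\e.((d e) e))) u)) (\f.(\g.(\h.((f h) (g h)))))) ((\f.(\g.(\h.(f (g h))))) (\a.a)))
Step 1: (((\c.((\d.(\e.((d e) e))) u)) (\f.(\g.(\h.((f h) (g h)))))) ((\f.(\g.(\h.(f (g h))))) (\a.a)))
Step 2: (((\d.(\e.((d e) e))) u) ((\f.(\g.(\h.(f (g h))))) (\a.a)))
Step 3: ((\e.((u e) e)) ((\f.(\g.(\h.(f (g h))))) (\a.a)))

Answer: ((\e.((u e) e)) ((\f.(\g.(\h.(f (g h))))) (\a.a)))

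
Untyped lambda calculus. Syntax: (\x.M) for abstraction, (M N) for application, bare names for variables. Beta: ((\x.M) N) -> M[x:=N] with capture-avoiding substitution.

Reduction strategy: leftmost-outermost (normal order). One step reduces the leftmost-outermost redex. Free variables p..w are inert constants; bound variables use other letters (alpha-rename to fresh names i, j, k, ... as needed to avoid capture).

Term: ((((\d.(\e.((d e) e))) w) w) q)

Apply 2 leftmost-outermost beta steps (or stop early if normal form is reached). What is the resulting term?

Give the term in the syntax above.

Answer: (((w w) w) q)

Derivation:
Step 0: ((((\d.(\e.((d e) e))) w) w) q)
Step 1: (((\e.((w e) e)) w) q)
Step 2: (((w w) w) q)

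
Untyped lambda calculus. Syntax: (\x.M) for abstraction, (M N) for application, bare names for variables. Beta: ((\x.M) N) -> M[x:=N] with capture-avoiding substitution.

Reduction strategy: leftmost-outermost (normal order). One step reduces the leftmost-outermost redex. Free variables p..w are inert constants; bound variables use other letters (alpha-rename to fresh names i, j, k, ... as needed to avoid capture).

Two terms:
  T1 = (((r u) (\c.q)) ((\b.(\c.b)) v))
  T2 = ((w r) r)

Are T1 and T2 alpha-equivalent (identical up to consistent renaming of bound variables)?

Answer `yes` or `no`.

Answer: no

Derivation:
Term 1: (((r u) (\c.q)) ((\b.(\c.b)) v))
Term 2: ((w r) r)
Alpha-equivalence: compare structure up to binder renaming.
Result: False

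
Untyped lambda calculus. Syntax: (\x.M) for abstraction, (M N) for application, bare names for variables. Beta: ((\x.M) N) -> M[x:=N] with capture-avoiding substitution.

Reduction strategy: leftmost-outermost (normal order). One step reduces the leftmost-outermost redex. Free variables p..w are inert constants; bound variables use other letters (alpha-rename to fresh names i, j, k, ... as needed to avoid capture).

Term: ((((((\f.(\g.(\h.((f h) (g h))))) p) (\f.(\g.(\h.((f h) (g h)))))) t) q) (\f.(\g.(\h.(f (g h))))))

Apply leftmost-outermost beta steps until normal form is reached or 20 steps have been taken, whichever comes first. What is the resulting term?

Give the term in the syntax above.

Step 0: ((((((\f.(\g.(\h.((f h) (g h))))) p) (\f.(\g.(\h.((f h) (g h)))))) t) q) (\f.(\g.(\h.(f (g h))))))
Step 1: (((((\g.(\h.((p h) (g h)))) (\f.(\g.(\h.((f h) (g h)))))) t) q) (\f.(\g.(\h.(f (g h))))))
Step 2: ((((\h.((p h) ((\f.(\g.(\h.((f h) (g h))))) h))) t) q) (\f.(\g.(\h.(f (g h))))))
Step 3: ((((p t) ((\f.(\g.(\h.((f h) (g h))))) t)) q) (\f.(\g.(\h.(f (g h))))))
Step 4: ((((p t) (\g.(\h.((t h) (g h))))) q) (\f.(\g.(\h.(f (g h))))))

Answer: ((((p t) (\g.(\h.((t h) (g h))))) q) (\f.(\g.(\h.(f (g h))))))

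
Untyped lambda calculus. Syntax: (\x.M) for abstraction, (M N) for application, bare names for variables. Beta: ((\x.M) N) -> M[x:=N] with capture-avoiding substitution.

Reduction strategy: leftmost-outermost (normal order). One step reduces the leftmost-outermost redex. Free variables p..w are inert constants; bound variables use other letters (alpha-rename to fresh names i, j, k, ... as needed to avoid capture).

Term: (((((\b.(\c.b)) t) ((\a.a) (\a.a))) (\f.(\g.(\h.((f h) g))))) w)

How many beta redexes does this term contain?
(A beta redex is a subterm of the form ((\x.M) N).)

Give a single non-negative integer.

Answer: 2

Derivation:
Term: (((((\b.(\c.b)) t) ((\a.a) (\a.a))) (\f.(\g.(\h.((f h) g))))) w)
  Redex: ((\b.(\c.b)) t)
  Redex: ((\a.a) (\a.a))
Total redexes: 2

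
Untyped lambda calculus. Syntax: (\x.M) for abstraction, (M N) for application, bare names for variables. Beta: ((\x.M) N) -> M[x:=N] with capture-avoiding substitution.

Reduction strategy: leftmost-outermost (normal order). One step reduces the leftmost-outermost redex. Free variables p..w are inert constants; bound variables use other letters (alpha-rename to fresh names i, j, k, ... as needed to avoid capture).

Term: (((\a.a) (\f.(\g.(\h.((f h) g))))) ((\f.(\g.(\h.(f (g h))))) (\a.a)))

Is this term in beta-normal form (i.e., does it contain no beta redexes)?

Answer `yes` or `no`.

Term: (((\a.a) (\f.(\g.(\h.((f h) g))))) ((\f.(\g.(\h.(f (g h))))) (\a.a)))
Found 2 beta redex(es).

Answer: no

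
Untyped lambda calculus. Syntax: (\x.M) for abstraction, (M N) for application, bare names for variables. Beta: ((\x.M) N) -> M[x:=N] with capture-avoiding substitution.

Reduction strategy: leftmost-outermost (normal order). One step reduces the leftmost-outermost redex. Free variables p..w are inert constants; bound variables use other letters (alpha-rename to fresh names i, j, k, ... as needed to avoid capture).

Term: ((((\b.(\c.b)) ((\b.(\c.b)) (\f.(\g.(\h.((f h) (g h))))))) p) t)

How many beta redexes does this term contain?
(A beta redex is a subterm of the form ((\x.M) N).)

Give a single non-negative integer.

Answer: 2

Derivation:
Term: ((((\b.(\c.b)) ((\b.(\c.b)) (\f.(\g.(\h.((f h) (g h))))))) p) t)
  Redex: ((\b.(\c.b)) ((\b.(\c.b)) (\f.(\g.(\h.((f h) (g h)))))))
  Redex: ((\b.(\c.b)) (\f.(\g.(\h.((f h) (g h))))))
Total redexes: 2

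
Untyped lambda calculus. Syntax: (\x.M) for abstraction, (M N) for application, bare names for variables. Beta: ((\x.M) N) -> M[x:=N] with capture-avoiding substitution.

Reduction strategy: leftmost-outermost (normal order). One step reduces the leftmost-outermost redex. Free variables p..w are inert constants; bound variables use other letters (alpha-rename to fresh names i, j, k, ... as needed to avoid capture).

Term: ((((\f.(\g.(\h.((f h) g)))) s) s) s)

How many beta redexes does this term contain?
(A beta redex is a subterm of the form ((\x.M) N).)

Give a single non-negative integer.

Term: ((((\f.(\g.(\h.((f h) g)))) s) s) s)
  Redex: ((\f.(\g.(\h.((f h) g)))) s)
Total redexes: 1

Answer: 1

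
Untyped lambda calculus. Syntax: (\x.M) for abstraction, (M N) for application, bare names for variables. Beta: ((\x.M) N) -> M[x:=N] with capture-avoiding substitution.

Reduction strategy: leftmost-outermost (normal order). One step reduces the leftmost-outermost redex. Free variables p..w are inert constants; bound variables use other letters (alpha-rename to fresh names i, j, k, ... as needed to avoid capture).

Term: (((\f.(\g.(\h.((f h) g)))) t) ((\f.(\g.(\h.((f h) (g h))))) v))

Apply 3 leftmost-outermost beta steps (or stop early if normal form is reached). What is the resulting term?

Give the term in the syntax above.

Step 0: (((\f.(\g.(\h.((f h) g)))) t) ((\f.(\g.(\h.((f h) (g h))))) v))
Step 1: ((\g.(\h.((t h) g))) ((\f.(\g.(\h.((f h) (g h))))) v))
Step 2: (\h.((t h) ((\f.(\g.(\h.((f h) (g h))))) v)))
Step 3: (\h.((t h) (\g.(\h.((v h) (g h))))))

Answer: (\h.((t h) (\g.(\h.((v h) (g h))))))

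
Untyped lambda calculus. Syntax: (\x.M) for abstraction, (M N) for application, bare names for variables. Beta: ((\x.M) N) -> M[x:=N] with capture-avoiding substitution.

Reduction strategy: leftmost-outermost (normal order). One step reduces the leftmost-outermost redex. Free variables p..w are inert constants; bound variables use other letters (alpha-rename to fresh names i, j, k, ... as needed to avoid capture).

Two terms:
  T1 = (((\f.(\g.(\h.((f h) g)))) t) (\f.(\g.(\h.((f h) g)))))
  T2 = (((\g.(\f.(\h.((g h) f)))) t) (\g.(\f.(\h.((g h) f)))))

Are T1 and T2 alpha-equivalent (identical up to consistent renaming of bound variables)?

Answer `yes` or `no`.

Answer: yes

Derivation:
Term 1: (((\f.(\g.(\h.((f h) g)))) t) (\f.(\g.(\h.((f h) g)))))
Term 2: (((\g.(\f.(\h.((g h) f)))) t) (\g.(\f.(\h.((g h) f)))))
Alpha-equivalence: compare structure up to binder renaming.
Result: True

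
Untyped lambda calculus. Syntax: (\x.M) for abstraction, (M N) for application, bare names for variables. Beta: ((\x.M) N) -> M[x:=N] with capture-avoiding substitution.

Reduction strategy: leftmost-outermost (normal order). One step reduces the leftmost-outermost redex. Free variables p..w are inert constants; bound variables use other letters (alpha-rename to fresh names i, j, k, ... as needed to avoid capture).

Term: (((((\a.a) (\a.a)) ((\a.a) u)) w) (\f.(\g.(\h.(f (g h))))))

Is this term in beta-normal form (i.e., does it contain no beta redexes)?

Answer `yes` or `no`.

Answer: no

Derivation:
Term: (((((\a.a) (\a.a)) ((\a.a) u)) w) (\f.(\g.(\h.(f (g h))))))
Found 2 beta redex(es).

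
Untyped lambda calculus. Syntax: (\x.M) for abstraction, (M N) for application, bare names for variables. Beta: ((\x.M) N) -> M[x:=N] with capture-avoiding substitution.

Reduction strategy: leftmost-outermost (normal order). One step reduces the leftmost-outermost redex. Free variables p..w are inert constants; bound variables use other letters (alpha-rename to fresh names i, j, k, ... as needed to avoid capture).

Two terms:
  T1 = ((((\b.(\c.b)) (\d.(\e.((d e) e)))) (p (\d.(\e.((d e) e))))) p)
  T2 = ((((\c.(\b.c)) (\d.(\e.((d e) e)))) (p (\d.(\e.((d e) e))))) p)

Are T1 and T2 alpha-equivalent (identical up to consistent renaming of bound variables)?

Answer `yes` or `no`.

Term 1: ((((\b.(\c.b)) (\d.(\e.((d e) e)))) (p (\d.(\e.((d e) e))))) p)
Term 2: ((((\c.(\b.c)) (\d.(\e.((d e) e)))) (p (\d.(\e.((d e) e))))) p)
Alpha-equivalence: compare structure up to binder renaming.
Result: True

Answer: yes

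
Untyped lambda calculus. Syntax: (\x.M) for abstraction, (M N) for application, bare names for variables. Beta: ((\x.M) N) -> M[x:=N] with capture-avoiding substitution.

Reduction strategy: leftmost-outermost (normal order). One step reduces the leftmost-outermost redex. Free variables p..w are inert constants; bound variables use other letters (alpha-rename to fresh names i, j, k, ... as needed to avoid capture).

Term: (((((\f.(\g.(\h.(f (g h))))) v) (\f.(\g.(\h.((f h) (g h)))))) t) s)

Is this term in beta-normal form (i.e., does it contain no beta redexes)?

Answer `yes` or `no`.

Term: (((((\f.(\g.(\h.(f (g h))))) v) (\f.(\g.(\h.((f h) (g h)))))) t) s)
Found 1 beta redex(es).

Answer: no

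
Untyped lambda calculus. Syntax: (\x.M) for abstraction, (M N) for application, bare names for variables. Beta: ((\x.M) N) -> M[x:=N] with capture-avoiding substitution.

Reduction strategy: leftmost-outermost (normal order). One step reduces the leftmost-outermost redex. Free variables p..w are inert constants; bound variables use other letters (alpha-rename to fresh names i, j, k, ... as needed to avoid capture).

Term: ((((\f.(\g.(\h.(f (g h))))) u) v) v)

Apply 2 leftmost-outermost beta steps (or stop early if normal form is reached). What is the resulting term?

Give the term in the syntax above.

Step 0: ((((\f.(\g.(\h.(f (g h))))) u) v) v)
Step 1: (((\g.(\h.(u (g h)))) v) v)
Step 2: ((\h.(u (v h))) v)

Answer: ((\h.(u (v h))) v)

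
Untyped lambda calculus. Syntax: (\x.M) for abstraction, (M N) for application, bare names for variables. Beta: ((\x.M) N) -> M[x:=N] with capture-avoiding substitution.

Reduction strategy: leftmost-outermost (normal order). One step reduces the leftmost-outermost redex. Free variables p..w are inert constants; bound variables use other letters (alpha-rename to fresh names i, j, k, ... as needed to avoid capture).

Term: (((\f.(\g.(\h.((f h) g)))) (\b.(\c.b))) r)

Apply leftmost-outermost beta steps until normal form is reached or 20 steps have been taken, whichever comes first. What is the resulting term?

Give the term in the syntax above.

Step 0: (((\f.(\g.(\h.((f h) g)))) (\b.(\c.b))) r)
Step 1: ((\g.(\h.(((\b.(\c.b)) h) g))) r)
Step 2: (\h.(((\b.(\c.b)) h) r))
Step 3: (\h.((\c.h) r))
Step 4: (\h.h)

Answer: (\h.h)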